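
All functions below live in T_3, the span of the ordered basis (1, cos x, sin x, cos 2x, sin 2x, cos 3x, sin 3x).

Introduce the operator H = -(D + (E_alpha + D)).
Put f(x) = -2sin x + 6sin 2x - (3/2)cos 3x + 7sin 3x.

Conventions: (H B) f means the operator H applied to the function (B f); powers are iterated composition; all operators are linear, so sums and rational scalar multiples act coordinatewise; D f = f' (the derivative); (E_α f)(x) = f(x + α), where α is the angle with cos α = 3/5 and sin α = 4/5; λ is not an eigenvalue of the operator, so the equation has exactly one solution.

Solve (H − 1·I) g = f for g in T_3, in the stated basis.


the result is g(x) = -(7/13)cos x + (4/13)sin x + (186/157)cos 2x - (27/157)sin 2x + (2785/2522)cos 3x + (1135/5044)sin 3x

write g with unknown coordinates in the stated basis and equate coefficients in (H − 1·I) g = f
solving from the highest basis element down gives g = -(7/13)cos x + (4/13)sin x + (186/157)cos 2x - (27/157)sin 2x + (2785/2522)cos 3x + (1135/5044)sin 3x
check: H g = -(7/13)cos x - (22/13)sin x + (186/157)cos 2x + (915/157)sin 2x - (499/1261)cos 3x + (36443/5044)sin 3x
so H g − 1·g = -2sin x + 6sin 2x - (3/2)cos 3x + 7sin 3x = f ✓


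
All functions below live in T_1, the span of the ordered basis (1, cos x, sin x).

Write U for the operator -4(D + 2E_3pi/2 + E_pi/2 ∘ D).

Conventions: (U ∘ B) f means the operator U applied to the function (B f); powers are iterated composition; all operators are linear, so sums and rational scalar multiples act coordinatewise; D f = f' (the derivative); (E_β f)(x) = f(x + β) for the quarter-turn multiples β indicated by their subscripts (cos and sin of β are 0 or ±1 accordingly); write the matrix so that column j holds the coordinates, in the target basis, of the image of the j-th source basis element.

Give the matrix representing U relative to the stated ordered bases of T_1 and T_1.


the matrix is [[-8, 0, 0]; [0, 4, 4]; [0, -4, 4]] (rows listed top to bottom)

image of 1: -8
image of cos x: 4cos x - 4sin x
image of sin x: 4cos x + 4sin x
each image's coordinates form column j of the matrix


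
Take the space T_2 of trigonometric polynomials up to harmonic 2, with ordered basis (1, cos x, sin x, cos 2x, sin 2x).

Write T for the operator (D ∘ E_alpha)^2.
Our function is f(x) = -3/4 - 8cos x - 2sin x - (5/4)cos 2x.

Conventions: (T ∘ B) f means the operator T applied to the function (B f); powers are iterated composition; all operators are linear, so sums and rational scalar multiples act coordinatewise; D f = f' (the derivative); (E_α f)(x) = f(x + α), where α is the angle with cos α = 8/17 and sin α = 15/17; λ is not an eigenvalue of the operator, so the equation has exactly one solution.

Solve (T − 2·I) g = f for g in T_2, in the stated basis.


write g with unknown coordinates in the stated basis and equate coefficients in (T − 2·I) g = f
solving from the highest basis element down gives g = 3/8 + (952/267)cos x + (306/89)sin x + (33605/775704)cos 2x - (32200/96963)sin 2x
check: T g = -(232/267)cos x + (434/89)sin x - (225605/193926)cos 2x - (64400/96963)sin 2x
so T g − 2·g = -3/4 - 8cos x - 2sin x - (5/4)cos 2x = f ✓

the result is g(x) = 3/8 + (952/267)cos x + (306/89)sin x + (33605/775704)cos 2x - (32200/96963)sin 2x


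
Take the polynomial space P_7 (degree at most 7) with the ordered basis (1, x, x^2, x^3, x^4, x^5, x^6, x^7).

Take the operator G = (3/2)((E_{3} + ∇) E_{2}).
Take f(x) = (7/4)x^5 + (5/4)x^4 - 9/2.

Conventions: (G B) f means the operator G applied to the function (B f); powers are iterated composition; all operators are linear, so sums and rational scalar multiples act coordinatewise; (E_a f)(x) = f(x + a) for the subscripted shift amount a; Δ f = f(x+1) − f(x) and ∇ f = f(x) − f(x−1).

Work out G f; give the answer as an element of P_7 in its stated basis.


the image equals g(x) = (21/8)x^5 + (645/8)x^4 + 780x^3 + 3780x^2 + 9390x + 37911/4

E_{2} f = (7/4)x^5 + (75/4)x^4 + 80x^3 + 170x^2 + 180x + 143/2
E_{3} E_{2} f = (7/4)x^5 + 45x^4 + (925/2)x^3 + 2375x^2 + (24375/4)x + 12491/2
∇ E_{2} f = (35/4)x^4 + (115/2)x^3 + 145x^2 + (665/4)x + 73
(E_{3} + ∇) E_{2} f = (7/4)x^5 + (215/4)x^4 + 520x^3 + 2520x^2 + 6260x + 12637/2
((3/2)((E_{3} + ∇) E_{2})) f = (21/8)x^5 + (645/8)x^4 + 780x^3 + 3780x^2 + 9390x + 37911/4


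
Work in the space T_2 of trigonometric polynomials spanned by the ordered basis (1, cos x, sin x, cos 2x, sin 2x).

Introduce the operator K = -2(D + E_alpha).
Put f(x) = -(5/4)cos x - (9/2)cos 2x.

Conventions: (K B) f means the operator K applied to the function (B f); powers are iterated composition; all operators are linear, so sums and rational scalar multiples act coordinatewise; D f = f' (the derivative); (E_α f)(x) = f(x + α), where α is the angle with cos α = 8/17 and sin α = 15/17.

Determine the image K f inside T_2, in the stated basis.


the image equals g(x) = (20/17)cos x - (80/17)sin x - (1449/289)cos 2x - (7362/289)sin 2x

D f = (5/4)sin x + 9sin 2x
E_alpha f = -(10/17)cos x + (75/68)sin x + (1449/578)cos 2x + (1080/289)sin 2x
(D + E_alpha) f = -(10/17)cos x + (40/17)sin x + (1449/578)cos 2x + (3681/289)sin 2x
(-2(D + E_alpha)) f = (20/17)cos x - (80/17)sin x - (1449/289)cos 2x - (7362/289)sin 2x


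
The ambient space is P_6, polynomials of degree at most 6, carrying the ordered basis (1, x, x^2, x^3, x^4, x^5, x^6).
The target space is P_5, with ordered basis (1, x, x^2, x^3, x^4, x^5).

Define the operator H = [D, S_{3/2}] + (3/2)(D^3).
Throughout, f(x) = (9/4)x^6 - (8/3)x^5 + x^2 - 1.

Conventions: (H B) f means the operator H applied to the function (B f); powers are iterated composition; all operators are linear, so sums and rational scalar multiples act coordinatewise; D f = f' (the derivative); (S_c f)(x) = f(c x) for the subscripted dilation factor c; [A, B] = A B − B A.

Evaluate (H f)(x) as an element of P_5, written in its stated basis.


S_{3/2} f = (6561/256)x^6 - (81/4)x^5 + (9/4)x^2 - 1
D S_{3/2} f = (19683/128)x^5 - (405/4)x^4 + (9/2)x
D f = (27/2)x^5 - (40/3)x^4 + 2x
S_{3/2} D f = (6561/64)x^5 - (135/2)x^4 + 3x
[D, S_{3/2}] f = (6561/128)x^5 - (135/4)x^4 + (3/2)x
D f = (27/2)x^5 - (40/3)x^4 + 2x
D D f = (135/2)x^4 - (160/3)x^3 + 2
D D D f = 270x^3 - 160x^2
((3/2)(D^3)) f = 405x^3 - 240x^2
([D, S_{3/2}] + (3/2)(D^3)) f = (6561/128)x^5 - (135/4)x^4 + 405x^3 - 240x^2 + (3/2)x

g(x) = (6561/128)x^5 - (135/4)x^4 + 405x^3 - 240x^2 + (3/2)x


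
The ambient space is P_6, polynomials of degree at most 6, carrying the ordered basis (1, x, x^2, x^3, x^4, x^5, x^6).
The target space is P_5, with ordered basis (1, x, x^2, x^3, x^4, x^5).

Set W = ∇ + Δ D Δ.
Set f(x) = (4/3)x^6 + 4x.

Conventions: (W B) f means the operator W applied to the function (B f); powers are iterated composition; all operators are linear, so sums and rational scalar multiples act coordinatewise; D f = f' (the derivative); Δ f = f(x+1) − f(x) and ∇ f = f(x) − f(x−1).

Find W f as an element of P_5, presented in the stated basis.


g(x) = 8x^5 - 20x^4 + (560/3)x^3 + 460x^2 + 568x + 728/3

∇ f = 8x^5 - 20x^4 + (80/3)x^3 - 20x^2 + 8x + 8/3
Δ f = 8x^5 + 20x^4 + (80/3)x^3 + 20x^2 + 8x + 16/3
D Δ f = 40x^4 + 80x^3 + 80x^2 + 40x + 8
Δ D Δ f = 160x^3 + 480x^2 + 560x + 240
(∇ + Δ D Δ) f = 8x^5 - 20x^4 + (560/3)x^3 + 460x^2 + 568x + 728/3


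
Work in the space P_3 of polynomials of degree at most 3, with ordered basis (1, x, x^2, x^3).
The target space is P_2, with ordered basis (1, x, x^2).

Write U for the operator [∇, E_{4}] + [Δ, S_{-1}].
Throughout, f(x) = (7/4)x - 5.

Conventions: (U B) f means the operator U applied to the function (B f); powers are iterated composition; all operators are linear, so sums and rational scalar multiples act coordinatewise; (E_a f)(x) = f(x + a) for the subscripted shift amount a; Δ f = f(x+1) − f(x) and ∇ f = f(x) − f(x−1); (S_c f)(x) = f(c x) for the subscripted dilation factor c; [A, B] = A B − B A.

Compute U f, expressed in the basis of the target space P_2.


E_{4} f = (7/4)x + 2
∇ E_{4} f = 7/4
∇ f = 7/4
E_{4} ∇ f = 7/4
[∇, E_{4}] f = 0
S_{-1} f = -(7/4)x - 5
Δ S_{-1} f = -7/4
Δ f = 7/4
S_{-1} Δ f = 7/4
[Δ, S_{-1}] f = -7/2
([∇, E_{4}] + [Δ, S_{-1}]) f = -7/2

the result is g(x) = -7/2


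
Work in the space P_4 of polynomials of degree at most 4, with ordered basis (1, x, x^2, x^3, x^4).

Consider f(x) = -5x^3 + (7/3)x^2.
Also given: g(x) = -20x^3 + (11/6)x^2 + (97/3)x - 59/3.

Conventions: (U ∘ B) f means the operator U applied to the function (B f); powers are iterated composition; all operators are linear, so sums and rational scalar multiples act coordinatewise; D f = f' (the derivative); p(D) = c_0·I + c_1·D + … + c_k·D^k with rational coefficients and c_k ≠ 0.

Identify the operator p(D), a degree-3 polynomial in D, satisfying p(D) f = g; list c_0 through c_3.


c_0 = 4, c_1 = 1/2, c_2 = -1, c_3 = 1/2

D^0 f = -5x^3 + (7/3)x^2
D^1 f = -15x^2 + (14/3)x
D^2 f = -30x + 14/3
D^3 f = -30
matching coefficients of g against c_0 f + c_1 Df + … from the top degree down determines the c_i
solution: c_0 = 4, c_1 = 1/2, c_2 = -1, c_3 = 1/2


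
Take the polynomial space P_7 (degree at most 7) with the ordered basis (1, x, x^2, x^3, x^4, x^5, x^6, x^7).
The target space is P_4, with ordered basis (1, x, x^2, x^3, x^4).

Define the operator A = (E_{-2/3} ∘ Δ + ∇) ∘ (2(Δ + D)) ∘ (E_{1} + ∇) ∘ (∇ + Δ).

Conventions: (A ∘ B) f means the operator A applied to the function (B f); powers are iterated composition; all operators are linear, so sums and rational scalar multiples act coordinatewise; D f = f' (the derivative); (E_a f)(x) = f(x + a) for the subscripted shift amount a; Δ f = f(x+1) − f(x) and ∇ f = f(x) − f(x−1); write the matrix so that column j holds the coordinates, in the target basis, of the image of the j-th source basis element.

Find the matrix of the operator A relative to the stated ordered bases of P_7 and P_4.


the matrix is [[0, 0, 0, 96, 736, 640/3, 90320/9, -68320/27]; [0, 0, 0, 0, 384, 3680, 1280, 632240/9]; [0, 0, 0, 0, 0, 960, 11040, 4480]; [0, 0, 0, 0, 0, 0, 1920, 25760]; [0, 0, 0, 0, 0, 0, 0, 3360]] (rows listed top to bottom)

image of 1: 0
image of x: 0
image of x^2: 0
image of x^3: 96
image of x^4: 384x + 736
image of x^5: 960x^2 + 3680x + 640/3
image of x^6: 1920x^3 + 11040x^2 + 1280x + 90320/9
image of x^7: 3360x^4 + 25760x^3 + 4480x^2 + (632240/9)x - 68320/27
each image's coordinates form column j of the matrix


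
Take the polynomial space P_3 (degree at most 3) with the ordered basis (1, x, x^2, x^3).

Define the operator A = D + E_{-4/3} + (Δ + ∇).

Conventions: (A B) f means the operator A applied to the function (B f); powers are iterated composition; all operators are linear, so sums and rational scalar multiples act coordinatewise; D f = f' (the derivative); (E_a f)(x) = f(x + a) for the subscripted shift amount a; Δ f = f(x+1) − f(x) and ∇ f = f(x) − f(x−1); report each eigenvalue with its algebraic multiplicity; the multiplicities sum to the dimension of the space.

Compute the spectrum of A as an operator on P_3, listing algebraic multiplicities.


λ = 1 (multiplicity 4)

image of 1: 1
image of x: x + 5/3
image of x^2: x^2 + (10/3)x + 16/9
image of x^3: x^3 + 5x^2 + (16/3)x - 10/27
the matrix is upper triangular; its diagonal is (1, 1, 1, 1)
for a triangular matrix the eigenvalues are the diagonal entries, with algebraic multiplicity their repetition count


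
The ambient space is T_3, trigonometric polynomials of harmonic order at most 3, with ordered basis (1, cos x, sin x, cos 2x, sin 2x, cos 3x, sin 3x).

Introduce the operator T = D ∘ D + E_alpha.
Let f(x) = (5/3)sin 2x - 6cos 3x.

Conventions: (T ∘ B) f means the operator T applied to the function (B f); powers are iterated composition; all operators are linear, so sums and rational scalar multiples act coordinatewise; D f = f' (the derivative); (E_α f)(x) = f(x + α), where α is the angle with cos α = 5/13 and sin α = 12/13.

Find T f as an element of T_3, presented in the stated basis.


D f = (10/3)cos 2x + 18sin 3x
D D f = -(20/3)sin 2x + 54cos 3x
E_alpha f = (200/169)cos 2x - (595/507)sin 2x + (12210/2197)cos 3x - (4968/2197)sin 3x
(D ∘ D + E_alpha) f = (200/169)cos 2x - (1325/169)sin 2x + (130848/2197)cos 3x - (4968/2197)sin 3x

the image equals g(x) = (200/169)cos 2x - (1325/169)sin 2x + (130848/2197)cos 3x - (4968/2197)sin 3x


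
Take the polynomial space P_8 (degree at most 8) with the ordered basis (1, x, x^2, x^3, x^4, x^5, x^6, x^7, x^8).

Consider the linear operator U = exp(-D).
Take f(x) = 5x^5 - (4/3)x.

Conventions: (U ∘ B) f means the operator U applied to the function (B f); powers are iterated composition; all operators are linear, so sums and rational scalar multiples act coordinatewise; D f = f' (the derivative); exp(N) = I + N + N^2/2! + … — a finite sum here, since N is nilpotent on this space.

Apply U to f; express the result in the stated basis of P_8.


g(x) = 5x^5 - 25x^4 + 50x^3 - 50x^2 + (71/3)x - 11/3

order-1 term: -25x^4 + 4/3
order-2 term: 50x^3
order-3 term: -50x^2
order-4 term: 25x
order-5 term: -5
the series for exp(-D) f terminates at order 5
exp(-D) f = 5x^5 - 25x^4 + 50x^3 - 50x^2 + (71/3)x - 11/3


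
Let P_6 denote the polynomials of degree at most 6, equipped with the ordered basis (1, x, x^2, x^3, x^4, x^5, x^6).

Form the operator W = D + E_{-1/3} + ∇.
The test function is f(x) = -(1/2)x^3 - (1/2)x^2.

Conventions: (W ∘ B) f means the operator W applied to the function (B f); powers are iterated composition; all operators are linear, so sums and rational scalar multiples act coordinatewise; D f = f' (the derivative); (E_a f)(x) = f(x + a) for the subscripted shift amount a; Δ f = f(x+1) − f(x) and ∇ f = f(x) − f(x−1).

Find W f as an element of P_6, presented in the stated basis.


g(x) = -(1/2)x^3 - 3x^2 - (1/3)x - 1/27

D f = -(3/2)x^2 - x
E_{-1/3} f = -(1/2)x^3 + (1/6)x - 1/27
∇ f = -(3/2)x^2 + (1/2)x
(D + E_{-1/3} + ∇) f = -(1/2)x^3 - 3x^2 - (1/3)x - 1/27


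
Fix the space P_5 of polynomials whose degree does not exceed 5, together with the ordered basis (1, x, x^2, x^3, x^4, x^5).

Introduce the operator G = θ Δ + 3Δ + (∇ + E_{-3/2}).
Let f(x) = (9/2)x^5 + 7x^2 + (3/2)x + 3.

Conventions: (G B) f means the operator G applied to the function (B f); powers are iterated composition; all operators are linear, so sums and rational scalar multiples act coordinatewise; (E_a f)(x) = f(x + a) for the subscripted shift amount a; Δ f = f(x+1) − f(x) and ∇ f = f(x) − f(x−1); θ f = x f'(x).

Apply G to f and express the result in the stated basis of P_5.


the image equals g(x) = (9/2)x^5 + (585/4)x^4 + (1305/4)x^3 + (1001/8)x^2 + (7421/32)x + 1301/64

Δ f = (45/2)x^4 + 45x^3 + 45x^2 + (73/2)x + 13
θ Δ f = 90x^4 + 135x^3 + 90x^2 + (73/2)x
Δ f = (45/2)x^4 + 45x^3 + 45x^2 + (73/2)x + 13
(3Δ) f = (135/2)x^4 + 135x^3 + 135x^2 + (219/2)x + 39
∇ f = (45/2)x^4 - 45x^3 + 45x^2 - (17/2)x - 1
E_{-3/2} f = (9/2)x^5 - (135/4)x^4 + (405/4)x^3 - (1159/8)x^2 + (3021/32)x - 1131/64
(∇ + E_{-3/2}) f = (9/2)x^5 - (45/4)x^4 + (225/4)x^3 - (799/8)x^2 + (2749/32)x - 1195/64
(θ Δ + 3Δ + (∇ + E_{-3/2})) f = (9/2)x^5 + (585/4)x^4 + (1305/4)x^3 + (1001/8)x^2 + (7421/32)x + 1301/64


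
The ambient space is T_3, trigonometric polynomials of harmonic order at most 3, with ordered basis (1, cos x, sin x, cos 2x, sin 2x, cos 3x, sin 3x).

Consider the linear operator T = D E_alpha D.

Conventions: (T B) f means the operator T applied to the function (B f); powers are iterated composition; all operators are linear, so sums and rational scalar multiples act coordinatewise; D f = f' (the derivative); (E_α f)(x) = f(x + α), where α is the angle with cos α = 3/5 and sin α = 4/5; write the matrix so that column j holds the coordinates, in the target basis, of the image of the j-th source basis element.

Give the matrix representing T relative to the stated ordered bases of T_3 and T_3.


image of 1: 0
image of cos x: -(3/5)cos x + (4/5)sin x
image of sin x: -(4/5)cos x - (3/5)sin x
image of cos 2x: (28/25)cos 2x + (96/25)sin 2x
image of sin 2x: -(96/25)cos 2x + (28/25)sin 2x
image of cos 3x: (1053/125)cos 3x + (396/125)sin 3x
image of sin 3x: -(396/125)cos 3x + (1053/125)sin 3x
each image's coordinates form column j of the matrix

the matrix is [[0, 0, 0, 0, 0, 0, 0]; [0, -3/5, -4/5, 0, 0, 0, 0]; [0, 4/5, -3/5, 0, 0, 0, 0]; [0, 0, 0, 28/25, -96/25, 0, 0]; [0, 0, 0, 96/25, 28/25, 0, 0]; [0, 0, 0, 0, 0, 1053/125, -396/125]; [0, 0, 0, 0, 0, 396/125, 1053/125]] (rows listed top to bottom)


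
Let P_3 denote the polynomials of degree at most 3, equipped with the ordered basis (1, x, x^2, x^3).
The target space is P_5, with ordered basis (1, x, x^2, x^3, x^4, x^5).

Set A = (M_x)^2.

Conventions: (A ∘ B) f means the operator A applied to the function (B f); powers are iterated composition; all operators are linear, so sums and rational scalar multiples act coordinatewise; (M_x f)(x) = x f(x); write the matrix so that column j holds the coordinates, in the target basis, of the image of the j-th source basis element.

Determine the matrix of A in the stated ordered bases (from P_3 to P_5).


image of 1: x^2
image of x: x^3
image of x^2: x^4
image of x^3: x^5
each image's coordinates form column j of the matrix

the matrix is [[0, 0, 0, 0]; [0, 0, 0, 0]; [1, 0, 0, 0]; [0, 1, 0, 0]; [0, 0, 1, 0]; [0, 0, 0, 1]] (rows listed top to bottom)


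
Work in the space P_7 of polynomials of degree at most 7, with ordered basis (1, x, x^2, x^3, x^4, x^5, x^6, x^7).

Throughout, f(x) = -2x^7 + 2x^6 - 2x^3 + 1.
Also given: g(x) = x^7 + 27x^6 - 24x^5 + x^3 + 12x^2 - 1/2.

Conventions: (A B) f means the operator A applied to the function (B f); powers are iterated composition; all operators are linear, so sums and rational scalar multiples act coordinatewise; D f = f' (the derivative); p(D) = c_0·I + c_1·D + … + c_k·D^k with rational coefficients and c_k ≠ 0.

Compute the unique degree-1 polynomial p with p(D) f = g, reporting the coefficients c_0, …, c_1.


D^0 f = -2x^7 + 2x^6 - 2x^3 + 1
D^1 f = -14x^6 + 12x^5 - 6x^2
matching coefficients of g against c_0 f + c_1 Df + … from the top degree down determines the c_i
solution: c_0 = -1/2, c_1 = -2

c_0 = -1/2, c_1 = -2


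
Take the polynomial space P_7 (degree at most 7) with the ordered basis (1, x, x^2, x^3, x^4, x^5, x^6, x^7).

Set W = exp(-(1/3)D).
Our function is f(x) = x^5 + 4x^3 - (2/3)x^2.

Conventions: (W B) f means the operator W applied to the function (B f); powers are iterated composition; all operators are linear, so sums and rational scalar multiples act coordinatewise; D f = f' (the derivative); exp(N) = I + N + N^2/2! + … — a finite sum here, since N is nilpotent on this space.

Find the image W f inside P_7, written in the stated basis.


order-1 term: -(5/3)x^4 - 4x^2 + (4/9)x
order-2 term: (10/9)x^3 + (4/3)x - 2/27
order-3 term: -(10/27)x^2 - 4/27
order-4 term: (5/81)x
order-5 term: -1/243
the series for exp(-(1/3)D) f terminates at order 5
exp(-(1/3)D) f = x^5 - (5/3)x^4 + (46/9)x^3 - (136/27)x^2 + (149/81)x - 55/243

g(x) = x^5 - (5/3)x^4 + (46/9)x^3 - (136/27)x^2 + (149/81)x - 55/243


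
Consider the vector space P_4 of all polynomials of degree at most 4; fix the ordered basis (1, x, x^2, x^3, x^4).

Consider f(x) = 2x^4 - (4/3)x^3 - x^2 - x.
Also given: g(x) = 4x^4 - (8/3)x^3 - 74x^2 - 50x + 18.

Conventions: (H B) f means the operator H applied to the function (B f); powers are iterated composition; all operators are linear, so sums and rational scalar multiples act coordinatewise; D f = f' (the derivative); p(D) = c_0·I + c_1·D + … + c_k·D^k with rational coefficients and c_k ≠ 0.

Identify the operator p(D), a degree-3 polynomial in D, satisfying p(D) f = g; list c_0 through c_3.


D^0 f = 2x^4 - (4/3)x^3 - x^2 - x
D^1 f = 8x^3 - 4x^2 - 2x - 1
D^2 f = 24x^2 - 8x - 2
D^3 f = 48x - 8
matching coefficients of g against c_0 f + c_1 Df + … from the top degree down determines the c_i
solution: c_0 = 2, c_1 = 0, c_2 = -3, c_3 = -3/2

c_0 = 2, c_1 = 0, c_2 = -3, c_3 = -3/2


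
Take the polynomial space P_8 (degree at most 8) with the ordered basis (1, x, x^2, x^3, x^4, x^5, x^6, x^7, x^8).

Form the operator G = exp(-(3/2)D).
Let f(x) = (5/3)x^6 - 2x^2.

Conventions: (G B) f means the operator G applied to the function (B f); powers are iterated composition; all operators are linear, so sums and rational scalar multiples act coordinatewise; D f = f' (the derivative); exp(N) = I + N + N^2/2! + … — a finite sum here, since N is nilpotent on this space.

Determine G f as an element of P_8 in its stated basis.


the image equals g(x) = (5/3)x^6 - 15x^5 + (225/4)x^4 - (225/2)x^3 + (1993/16)x^2 - (1119/16)x + 927/64

order-1 term: -15x^5 + 6x
order-2 term: (225/4)x^4 - 9/2
order-3 term: -(225/2)x^3
order-4 term: (2025/16)x^2
order-5 term: -(1215/16)x
order-6 term: 1215/64
the series for exp(-(3/2)D) f terminates at order 6
exp(-(3/2)D) f = (5/3)x^6 - 15x^5 + (225/4)x^4 - (225/2)x^3 + (1993/16)x^2 - (1119/16)x + 927/64


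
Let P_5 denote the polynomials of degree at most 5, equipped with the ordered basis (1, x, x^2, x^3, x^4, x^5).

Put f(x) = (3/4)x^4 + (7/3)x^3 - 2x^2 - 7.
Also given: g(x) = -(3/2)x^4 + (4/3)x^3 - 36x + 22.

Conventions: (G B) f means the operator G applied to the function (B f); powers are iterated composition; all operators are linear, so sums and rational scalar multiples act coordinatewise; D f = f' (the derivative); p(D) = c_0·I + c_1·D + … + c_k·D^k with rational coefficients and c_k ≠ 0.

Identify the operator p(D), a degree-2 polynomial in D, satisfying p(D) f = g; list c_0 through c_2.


p(D) = -2·I + 2·D − 2·D^2, i.e. c_0 = -2, c_1 = 2, c_2 = -2

D^0 f = (3/4)x^4 + (7/3)x^3 - 2x^2 - 7
D^1 f = 3x^3 + 7x^2 - 4x
D^2 f = 9x^2 + 14x - 4
matching coefficients of g against c_0 f + c_1 Df + … from the top degree down determines the c_i
solution: c_0 = -2, c_1 = 2, c_2 = -2


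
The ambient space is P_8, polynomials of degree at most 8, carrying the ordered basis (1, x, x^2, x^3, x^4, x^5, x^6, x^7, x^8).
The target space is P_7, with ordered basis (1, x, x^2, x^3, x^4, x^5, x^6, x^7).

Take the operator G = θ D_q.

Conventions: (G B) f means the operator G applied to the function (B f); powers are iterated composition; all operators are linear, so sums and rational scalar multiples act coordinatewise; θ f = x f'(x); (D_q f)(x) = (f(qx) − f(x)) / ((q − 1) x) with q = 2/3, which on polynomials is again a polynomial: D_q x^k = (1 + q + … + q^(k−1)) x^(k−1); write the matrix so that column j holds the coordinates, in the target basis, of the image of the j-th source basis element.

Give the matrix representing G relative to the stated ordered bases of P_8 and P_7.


the matrix is [[0, 0, 0, 0, 0, 0, 0, 0, 0]; [0, 0, 5/3, 0, 0, 0, 0, 0, 0]; [0, 0, 0, 38/9, 0, 0, 0, 0, 0]; [0, 0, 0, 0, 65/9, 0, 0, 0, 0]; [0, 0, 0, 0, 0, 844/81, 0, 0, 0]; [0, 0, 0, 0, 0, 0, 3325/243, 0, 0]; [0, 0, 0, 0, 0, 0, 0, 4118/243, 0]; [0, 0, 0, 0, 0, 0, 0, 0, 44135/2187]] (rows listed top to bottom)

image of 1: 0
image of x: 0
image of x^2: (5/3)x
image of x^3: (38/9)x^2
image of x^4: (65/9)x^3
image of x^5: (844/81)x^4
image of x^6: (3325/243)x^5
image of x^7: (4118/243)x^6
image of x^8: (44135/2187)x^7
each image's coordinates form column j of the matrix


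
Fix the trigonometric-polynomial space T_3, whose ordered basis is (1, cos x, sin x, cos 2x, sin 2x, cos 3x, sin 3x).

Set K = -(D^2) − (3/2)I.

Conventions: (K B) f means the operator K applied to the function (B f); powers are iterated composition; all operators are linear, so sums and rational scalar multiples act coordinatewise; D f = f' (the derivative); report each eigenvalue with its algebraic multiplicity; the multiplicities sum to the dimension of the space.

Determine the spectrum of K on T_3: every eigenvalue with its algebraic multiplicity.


λ = -3/2 (multiplicity 1), λ = -1/2 (multiplicity 2), λ = 5/2 (multiplicity 2), λ = 15/2 (multiplicity 2)

image of 1: -3/2
image of cos x: -(1/2)cos x
image of sin x: -(1/2)sin x
image of cos 2x: (5/2)cos 2x
image of sin 2x: (5/2)sin 2x
image of cos 3x: (15/2)cos 3x
image of sin 3x: (15/2)sin 3x
the matrix is diagonal; its diagonal is (-3/2, -1/2, -1/2, 5/2, 5/2, 15/2, 15/2)
for a triangular matrix the eigenvalues are the diagonal entries, with algebraic multiplicity their repetition count


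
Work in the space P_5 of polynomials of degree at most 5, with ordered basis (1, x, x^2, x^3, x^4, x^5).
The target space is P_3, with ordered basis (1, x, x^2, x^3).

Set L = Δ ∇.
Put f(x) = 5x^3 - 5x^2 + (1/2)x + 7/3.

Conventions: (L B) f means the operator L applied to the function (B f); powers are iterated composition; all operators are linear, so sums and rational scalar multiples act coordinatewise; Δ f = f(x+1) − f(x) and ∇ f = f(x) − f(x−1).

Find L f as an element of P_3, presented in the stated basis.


the result is g(x) = 30x - 10

∇ f = 15x^2 - 25x + 21/2
Δ ∇ f = 30x - 10


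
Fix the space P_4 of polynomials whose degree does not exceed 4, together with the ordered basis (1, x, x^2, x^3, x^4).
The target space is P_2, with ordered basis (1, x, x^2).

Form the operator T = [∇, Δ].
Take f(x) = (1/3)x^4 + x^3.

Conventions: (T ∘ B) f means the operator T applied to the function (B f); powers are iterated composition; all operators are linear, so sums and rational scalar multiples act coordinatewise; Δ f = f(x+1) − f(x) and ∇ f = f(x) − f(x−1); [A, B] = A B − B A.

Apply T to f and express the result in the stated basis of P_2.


the result is g(x) = 0

Δ f = (4/3)x^3 + 5x^2 + (13/3)x + 4/3
∇ Δ f = 4x^2 + 6x + 2/3
∇ f = (4/3)x^3 + x^2 - (5/3)x + 2/3
Δ ∇ f = 4x^2 + 6x + 2/3
[∇, Δ] f = 0


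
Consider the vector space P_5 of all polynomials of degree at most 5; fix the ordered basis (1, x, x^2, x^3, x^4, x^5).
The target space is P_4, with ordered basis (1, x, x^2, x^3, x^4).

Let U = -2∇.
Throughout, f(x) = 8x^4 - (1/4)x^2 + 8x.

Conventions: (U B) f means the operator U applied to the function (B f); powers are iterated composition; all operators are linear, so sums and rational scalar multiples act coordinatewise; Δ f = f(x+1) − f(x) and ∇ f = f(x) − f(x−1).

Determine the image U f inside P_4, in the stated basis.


the result is g(x) = -64x^3 + 96x^2 - 63x - 1/2

∇ f = 32x^3 - 48x^2 + (63/2)x + 1/4
(-2∇) f = -64x^3 + 96x^2 - 63x - 1/2


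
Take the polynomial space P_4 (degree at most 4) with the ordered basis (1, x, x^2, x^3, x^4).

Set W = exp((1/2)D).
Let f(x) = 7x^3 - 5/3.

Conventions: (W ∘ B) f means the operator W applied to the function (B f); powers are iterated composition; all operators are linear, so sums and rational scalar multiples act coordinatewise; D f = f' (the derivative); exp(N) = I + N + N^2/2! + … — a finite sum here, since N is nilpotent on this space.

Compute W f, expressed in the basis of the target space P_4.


the result is g(x) = 7x^3 + (21/2)x^2 + (21/4)x - 19/24

order-1 term: (21/2)x^2
order-2 term: (21/4)x
order-3 term: 7/8
the series for exp((1/2)D) f terminates at order 3
exp((1/2)D) f = 7x^3 + (21/2)x^2 + (21/4)x - 19/24


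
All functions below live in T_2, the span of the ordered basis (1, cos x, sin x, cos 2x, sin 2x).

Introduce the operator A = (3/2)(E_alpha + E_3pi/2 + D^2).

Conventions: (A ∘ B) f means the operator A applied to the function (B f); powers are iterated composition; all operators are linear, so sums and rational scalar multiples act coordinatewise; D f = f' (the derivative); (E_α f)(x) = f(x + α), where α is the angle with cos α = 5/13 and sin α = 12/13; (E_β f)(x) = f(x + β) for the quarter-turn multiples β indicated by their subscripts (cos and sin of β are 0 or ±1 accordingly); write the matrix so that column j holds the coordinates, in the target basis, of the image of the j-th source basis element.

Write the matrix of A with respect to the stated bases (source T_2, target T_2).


the matrix is [[3, 0, 0, 0, 0]; [0, -12/13, -3/26, 0, 0]; [0, 3/26, -12/13, 0, 0]; [0, 0, 0, -1446/169, 180/169]; [0, 0, 0, -180/169, -1446/169]] (rows listed top to bottom)

image of 1: 3
image of cos x: -(12/13)cos x + (3/26)sin x
image of sin x: -(3/26)cos x - (12/13)sin x
image of cos 2x: -(1446/169)cos 2x - (180/169)sin 2x
image of sin 2x: (180/169)cos 2x - (1446/169)sin 2x
each image's coordinates form column j of the matrix


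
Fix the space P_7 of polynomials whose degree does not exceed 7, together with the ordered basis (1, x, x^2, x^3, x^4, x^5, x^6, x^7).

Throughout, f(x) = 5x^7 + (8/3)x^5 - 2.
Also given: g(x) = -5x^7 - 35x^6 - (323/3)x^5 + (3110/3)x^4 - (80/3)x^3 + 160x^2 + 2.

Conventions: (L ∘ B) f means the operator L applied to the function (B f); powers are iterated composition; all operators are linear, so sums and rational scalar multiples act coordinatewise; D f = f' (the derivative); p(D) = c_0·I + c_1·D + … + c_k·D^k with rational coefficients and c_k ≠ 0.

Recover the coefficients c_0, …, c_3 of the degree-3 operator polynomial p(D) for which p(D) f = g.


D^0 f = 5x^7 + (8/3)x^5 - 2
D^1 f = 35x^6 + (40/3)x^4
D^2 f = 210x^5 + (160/3)x^3
D^3 f = 1050x^4 + 160x^2
matching coefficients of g against c_0 f + c_1 Df + … from the top degree down determines the c_i
solution: c_0 = -1, c_1 = -1, c_2 = -1/2, c_3 = 1

p(D) = -I − D − (1/2)·D^2 + D^3, i.e. c_0 = -1, c_1 = -1, c_2 = -1/2, c_3 = 1


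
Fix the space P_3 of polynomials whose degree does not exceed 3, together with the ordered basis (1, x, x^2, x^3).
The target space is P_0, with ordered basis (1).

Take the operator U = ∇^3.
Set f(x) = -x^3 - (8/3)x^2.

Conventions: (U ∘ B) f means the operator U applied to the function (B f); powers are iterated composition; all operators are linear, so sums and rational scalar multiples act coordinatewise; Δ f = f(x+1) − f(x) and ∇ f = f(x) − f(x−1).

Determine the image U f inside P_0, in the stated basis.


∇ f = -3x^2 - (7/3)x + 5/3
∇ ∇ f = -6x + 2/3
∇ ∇ ∇ f = -6

g(x) = -6


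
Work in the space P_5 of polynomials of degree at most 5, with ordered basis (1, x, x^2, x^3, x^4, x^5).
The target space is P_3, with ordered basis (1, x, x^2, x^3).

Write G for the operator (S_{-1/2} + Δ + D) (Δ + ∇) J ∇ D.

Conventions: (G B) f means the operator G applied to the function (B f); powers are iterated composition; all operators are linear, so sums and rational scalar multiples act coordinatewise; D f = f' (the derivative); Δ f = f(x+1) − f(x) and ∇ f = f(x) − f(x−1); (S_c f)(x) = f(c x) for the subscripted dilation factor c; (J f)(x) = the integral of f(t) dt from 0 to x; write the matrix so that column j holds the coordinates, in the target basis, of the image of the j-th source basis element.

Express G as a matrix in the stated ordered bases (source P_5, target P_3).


image of 1: 0
image of x: 0
image of x^2: 4
image of x^3: -6x + 18
image of x^4: 6x^2 + 108x - 8
image of x^5: -5x^3 + 225x^2 - 160x + 110
each image's coordinates form column j of the matrix

the matrix is [[0, 0, 4, 18, -8, 110]; [0, 0, 0, -6, 108, -160]; [0, 0, 0, 0, 6, 225]; [0, 0, 0, 0, 0, -5]] (rows listed top to bottom)


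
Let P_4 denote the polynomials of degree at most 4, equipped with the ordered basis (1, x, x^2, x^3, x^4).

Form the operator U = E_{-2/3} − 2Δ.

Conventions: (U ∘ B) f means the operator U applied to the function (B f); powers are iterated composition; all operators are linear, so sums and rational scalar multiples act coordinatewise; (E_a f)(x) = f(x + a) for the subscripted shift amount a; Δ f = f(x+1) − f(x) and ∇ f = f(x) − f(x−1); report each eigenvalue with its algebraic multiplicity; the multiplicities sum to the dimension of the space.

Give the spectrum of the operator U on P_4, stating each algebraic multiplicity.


λ = 1 (multiplicity 5)

image of 1: 1
image of x: x - 8/3
image of x^2: x^2 - (16/3)x - 14/9
image of x^3: x^3 - 8x^2 - (14/3)x - 62/27
image of x^4: x^4 - (32/3)x^3 - (28/3)x^2 - (248/27)x - 146/81
the matrix is upper triangular; its diagonal is (1, 1, 1, 1, 1)
for a triangular matrix the eigenvalues are the diagonal entries, with algebraic multiplicity their repetition count


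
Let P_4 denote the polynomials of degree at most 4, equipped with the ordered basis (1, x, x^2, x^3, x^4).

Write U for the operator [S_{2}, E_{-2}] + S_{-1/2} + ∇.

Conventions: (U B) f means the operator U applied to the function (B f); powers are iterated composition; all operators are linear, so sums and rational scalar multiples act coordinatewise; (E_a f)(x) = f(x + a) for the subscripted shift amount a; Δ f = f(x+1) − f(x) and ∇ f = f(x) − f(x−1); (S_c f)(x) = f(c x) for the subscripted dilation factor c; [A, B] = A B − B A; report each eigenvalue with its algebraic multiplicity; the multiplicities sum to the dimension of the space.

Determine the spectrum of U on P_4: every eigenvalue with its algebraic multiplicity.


λ = -1/2 (multiplicity 1), λ = -1/8 (multiplicity 1), λ = 1/16 (multiplicity 1), λ = 1/4 (multiplicity 1), λ = 1 (multiplicity 1)

image of 1: 1
image of x: -(1/2)x + 3
image of x^2: (1/4)x^2 + 10x - 13
image of x^3: -(1/8)x^3 + 27x^2 - 75x + 57
image of x^4: (1/16)x^4 + 68x^3 - 294x^2 + 452x - 241
the matrix is upper triangular; its diagonal is (1, -1/2, 1/4, -1/8, 1/16)
for a triangular matrix the eigenvalues are the diagonal entries, with algebraic multiplicity their repetition count


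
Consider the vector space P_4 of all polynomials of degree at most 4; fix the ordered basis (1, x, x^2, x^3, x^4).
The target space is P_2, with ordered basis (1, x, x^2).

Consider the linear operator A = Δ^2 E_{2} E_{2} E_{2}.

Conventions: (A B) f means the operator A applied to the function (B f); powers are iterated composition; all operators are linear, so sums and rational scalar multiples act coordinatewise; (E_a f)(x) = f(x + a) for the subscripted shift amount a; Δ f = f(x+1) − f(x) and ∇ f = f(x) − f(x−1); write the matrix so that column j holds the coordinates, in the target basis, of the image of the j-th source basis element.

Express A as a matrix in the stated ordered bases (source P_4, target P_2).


image of 1: 0
image of x: 0
image of x^2: 2
image of x^3: 6x + 42
image of x^4: 12x^2 + 168x + 590
each image's coordinates form column j of the matrix

the matrix is [[0, 0, 2, 42, 590]; [0, 0, 0, 6, 168]; [0, 0, 0, 0, 12]] (rows listed top to bottom)


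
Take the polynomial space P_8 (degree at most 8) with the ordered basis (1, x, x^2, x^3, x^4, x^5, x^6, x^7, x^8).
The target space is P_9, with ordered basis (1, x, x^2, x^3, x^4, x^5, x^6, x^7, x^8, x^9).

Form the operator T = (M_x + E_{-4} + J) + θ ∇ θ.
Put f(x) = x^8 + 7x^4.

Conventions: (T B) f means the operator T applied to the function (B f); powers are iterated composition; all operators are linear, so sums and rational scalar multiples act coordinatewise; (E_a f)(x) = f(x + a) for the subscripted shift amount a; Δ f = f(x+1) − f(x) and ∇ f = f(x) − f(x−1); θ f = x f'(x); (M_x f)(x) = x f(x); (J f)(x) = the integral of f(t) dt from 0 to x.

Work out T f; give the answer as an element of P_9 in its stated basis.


g(x) = (10/9)x^9 + x^8 + 416x^7 - 896x^6 - (6678/5)x^5 + 15687x^4 - 55776x^3 + 114576x^2 - 132688x + 67328

M_x f = x^9 + 7x^5
E_{-4} f = x^8 - 32x^7 + 448x^6 - 3584x^5 + 17927x^4 - 57456x^3 + 115360x^2 - 132864x + 67328
J f = (1/9)x^9 + (7/5)x^5
(M_x + E_{-4} + J) f = (10/9)x^9 + x^8 - 32x^7 + 448x^6 - (17878/5)x^5 + 17927x^4 - 57456x^3 + 115360x^2 - 132864x + 67328
θ f = 8x^8 + 28x^4
∇ θ f = 64x^7 - 224x^6 + 448x^5 - 560x^4 + 560x^3 - 392x^2 + 176x - 36
θ ∇ θ f = 448x^7 - 1344x^6 + 2240x^5 - 2240x^4 + 1680x^3 - 784x^2 + 176x
((M_x + E_{-4} + J) + θ ∇ θ) f = (10/9)x^9 + x^8 + 416x^7 - 896x^6 - (6678/5)x^5 + 15687x^4 - 55776x^3 + 114576x^2 - 132688x + 67328


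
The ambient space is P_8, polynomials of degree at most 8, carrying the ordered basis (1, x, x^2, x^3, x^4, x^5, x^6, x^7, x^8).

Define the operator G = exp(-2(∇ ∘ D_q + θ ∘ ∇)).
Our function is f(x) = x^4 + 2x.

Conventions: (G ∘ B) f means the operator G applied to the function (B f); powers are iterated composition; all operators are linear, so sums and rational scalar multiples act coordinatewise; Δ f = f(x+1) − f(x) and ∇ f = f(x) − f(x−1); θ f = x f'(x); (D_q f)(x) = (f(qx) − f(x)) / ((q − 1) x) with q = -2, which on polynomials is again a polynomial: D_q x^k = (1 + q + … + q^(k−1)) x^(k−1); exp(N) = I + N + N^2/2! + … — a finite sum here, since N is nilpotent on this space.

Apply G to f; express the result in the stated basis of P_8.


the image equals g(x) = x^4 - 24x^3 + 198x^2 - 264x + 88

order-1 term: -24x^3 + 54x^2 - 38x + 10
order-2 term: 144x^2 - 36x - 18
order-3 term: -192x + 96
the series for exp(-2(∇ ∘ D_q + θ ∘ ∇)) f terminates at order 3
exp(-2(∇ ∘ D_q + θ ∘ ∇)) f = x^4 - 24x^3 + 198x^2 - 264x + 88


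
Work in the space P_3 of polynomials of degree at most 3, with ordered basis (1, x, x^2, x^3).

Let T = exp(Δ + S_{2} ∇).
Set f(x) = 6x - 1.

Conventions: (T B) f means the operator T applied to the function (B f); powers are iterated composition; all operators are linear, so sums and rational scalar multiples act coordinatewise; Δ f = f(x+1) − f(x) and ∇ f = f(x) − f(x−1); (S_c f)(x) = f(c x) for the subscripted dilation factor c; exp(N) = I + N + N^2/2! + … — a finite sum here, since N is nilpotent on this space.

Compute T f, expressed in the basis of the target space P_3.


the image equals g(x) = 6x + 11

order-1 term: 12
the series for exp(Δ + S_{2} ∇) f terminates at order 1
exp(Δ + S_{2} ∇) f = 6x + 11


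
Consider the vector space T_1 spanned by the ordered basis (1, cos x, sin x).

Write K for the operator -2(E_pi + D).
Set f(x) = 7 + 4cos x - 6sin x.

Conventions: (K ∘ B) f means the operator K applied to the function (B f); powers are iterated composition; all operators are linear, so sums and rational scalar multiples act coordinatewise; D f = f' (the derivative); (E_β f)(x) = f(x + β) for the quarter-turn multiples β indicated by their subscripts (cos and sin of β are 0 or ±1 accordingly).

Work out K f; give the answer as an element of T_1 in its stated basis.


the result is g(x) = -14 + 20cos x - 4sin x

E_pi f = 7 - 4cos x + 6sin x
D f = -6cos x - 4sin x
(E_pi + D) f = 7 - 10cos x + 2sin x
(-2(E_pi + D)) f = -14 + 20cos x - 4sin x


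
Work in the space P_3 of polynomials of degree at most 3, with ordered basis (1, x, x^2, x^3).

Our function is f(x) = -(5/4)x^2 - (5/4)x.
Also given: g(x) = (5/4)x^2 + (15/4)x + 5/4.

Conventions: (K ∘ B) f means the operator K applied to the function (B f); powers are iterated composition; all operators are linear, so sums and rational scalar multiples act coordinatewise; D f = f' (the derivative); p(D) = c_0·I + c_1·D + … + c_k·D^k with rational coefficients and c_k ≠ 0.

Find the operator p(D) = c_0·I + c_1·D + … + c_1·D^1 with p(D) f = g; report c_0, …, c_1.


p(D) = -I − D, i.e. c_0 = -1, c_1 = -1

D^0 f = -(5/4)x^2 - (5/4)x
D^1 f = -(5/2)x - 5/4
matching coefficients of g against c_0 f + c_1 Df + … from the top degree down determines the c_i
solution: c_0 = -1, c_1 = -1


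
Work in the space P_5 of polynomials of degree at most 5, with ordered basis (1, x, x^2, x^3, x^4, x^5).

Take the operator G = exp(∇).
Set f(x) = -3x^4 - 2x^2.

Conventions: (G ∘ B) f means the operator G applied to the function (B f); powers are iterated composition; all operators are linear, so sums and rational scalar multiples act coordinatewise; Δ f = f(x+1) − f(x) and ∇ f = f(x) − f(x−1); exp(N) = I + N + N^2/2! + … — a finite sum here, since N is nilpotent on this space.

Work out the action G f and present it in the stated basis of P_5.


order-1 term: -12x^3 + 18x^2 - 16x + 5
order-2 term: -18x^2 + 36x - 23
order-3 term: -12x + 18
order-4 term: -3
the series for exp(∇) f terminates at order 4
exp(∇) f = -3x^4 - 12x^3 - 2x^2 + 8x - 3

the image equals g(x) = -3x^4 - 12x^3 - 2x^2 + 8x - 3


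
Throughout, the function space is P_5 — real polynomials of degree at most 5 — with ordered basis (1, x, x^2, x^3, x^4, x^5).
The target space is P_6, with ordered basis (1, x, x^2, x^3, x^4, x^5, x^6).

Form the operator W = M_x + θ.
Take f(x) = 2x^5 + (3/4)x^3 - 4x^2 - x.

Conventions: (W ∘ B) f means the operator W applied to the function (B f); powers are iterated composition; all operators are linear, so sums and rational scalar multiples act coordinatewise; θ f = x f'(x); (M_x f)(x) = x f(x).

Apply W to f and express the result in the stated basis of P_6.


the result is g(x) = 2x^6 + 10x^5 + (3/4)x^4 - (7/4)x^3 - 9x^2 - x

M_x f = 2x^6 + (3/4)x^4 - 4x^3 - x^2
θ f = 10x^5 + (9/4)x^3 - 8x^2 - x
(M_x + θ) f = 2x^6 + 10x^5 + (3/4)x^4 - (7/4)x^3 - 9x^2 - x
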